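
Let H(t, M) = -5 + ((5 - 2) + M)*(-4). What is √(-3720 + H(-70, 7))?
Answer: I*√3765 ≈ 61.36*I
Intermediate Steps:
H(t, M) = -17 - 4*M (H(t, M) = -5 + (3 + M)*(-4) = -5 + (-12 - 4*M) = -17 - 4*M)
√(-3720 + H(-70, 7)) = √(-3720 + (-17 - 4*7)) = √(-3720 + (-17 - 28)) = √(-3720 - 45) = √(-3765) = I*√3765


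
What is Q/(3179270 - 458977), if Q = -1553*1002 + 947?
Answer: -1555159/2720293 ≈ -0.57169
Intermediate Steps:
Q = -1555159 (Q = -1556106 + 947 = -1555159)
Q/(3179270 - 458977) = -1555159/(3179270 - 458977) = -1555159/2720293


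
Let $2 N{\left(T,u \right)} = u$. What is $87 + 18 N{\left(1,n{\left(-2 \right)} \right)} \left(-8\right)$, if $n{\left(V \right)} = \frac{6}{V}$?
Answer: $303$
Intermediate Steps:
$N{\left(T,u \right)} = \frac{u}{2}$
$87 + 18 N{\left(1,n{\left(-2 \right)} \right)} \left(-8\right) = 87 + 18 \frac{6 \frac{1}{-2}}{2} \left(-8\right) = 87 + 18 \frac{6 \left(- \frac{1}{2}\right)}{2} \left(-8\right) = 87 + 18 \cdot \frac{1}{2} \left(-3\right) \left(-8\right) = 87 + 18 \left(\left(- \frac{3}{2}\right) \left(-8\right)\right) = 87 + 18 \cdot 12 = 87 + 216 = 303$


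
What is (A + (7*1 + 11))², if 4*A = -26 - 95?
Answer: 2401/16 ≈ 150.06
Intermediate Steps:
A = -121/4 (A = (-26 - 95)/4 = (¼)*(-121) = -121/4 ≈ -30.250)
(A + (7*1 + 11))² = (-121/4 + (7*1 + 11))² = (-121/4 + (7 + 11))² = (-121/4 + 18)² = (-49/4)² = 2401/16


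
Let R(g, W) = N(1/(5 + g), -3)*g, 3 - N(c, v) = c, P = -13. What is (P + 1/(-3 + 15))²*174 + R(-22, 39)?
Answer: 11816869/408 ≈ 28963.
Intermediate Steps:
N(c, v) = 3 - c
R(g, W) = g*(3 - 1/(5 + g)) (R(g, W) = (3 - 1/(5 + g))*g = g*(3 - 1/(5 + g)))
(P + 1/(-3 + 15))²*174 + R(-22, 39) = (-13 + 1/(-3 + 15))²*174 - 22*(14 + 3*(-22))/(5 - 22) = (-13 + 1/12)²*174 - 22*(14 - 66)/(-17) = (-13 + 1/12)²*174 - 22*(-1/17)*(-52) = (-155/12)²*174 - 1144/17 = (24025/144)*174 - 1144/17 = 696725/24 - 1144/17 = 11816869/408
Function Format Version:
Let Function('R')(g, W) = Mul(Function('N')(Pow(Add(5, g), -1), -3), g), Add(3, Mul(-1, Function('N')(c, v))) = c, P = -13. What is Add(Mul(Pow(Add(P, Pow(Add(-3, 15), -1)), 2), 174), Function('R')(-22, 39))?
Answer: Rational(11816869, 408) ≈ 28963.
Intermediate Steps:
Function('N')(c, v) = Add(3, Mul(-1, c))
Function('R')(g, W) = Mul(g, Add(3, Mul(-1, Pow(Add(5, g), -1)))) (Function('R')(g, W) = Mul(Add(3, Mul(-1, Pow(Add(5, g), -1))), g) = Mul(g, Add(3, Mul(-1, Pow(Add(5, g), -1)))))
Add(Mul(Pow(Add(P, Pow(Add(-3, 15), -1)), 2), 174), Function('R')(-22, 39)) = Add(Mul(Pow(Add(-13, Pow(Add(-3, 15), -1)), 2), 174), Mul(-22, Pow(Add(5, -22), -1), Add(14, Mul(3, -22)))) = Add(Mul(Pow(Add(-13, Pow(12, -1)), 2), 174), Mul(-22, Pow(-17, -1), Add(14, -66))) = Add(Mul(Pow(Add(-13, Rational(1, 12)), 2), 174), Mul(-22, Rational(-1, 17), -52)) = Add(Mul(Pow(Rational(-155, 12), 2), 174), Rational(-1144, 17)) = Add(Mul(Rational(24025, 144), 174), Rational(-1144, 17)) = Add(Rational(696725, 24), Rational(-1144, 17)) = Rational(11816869, 408)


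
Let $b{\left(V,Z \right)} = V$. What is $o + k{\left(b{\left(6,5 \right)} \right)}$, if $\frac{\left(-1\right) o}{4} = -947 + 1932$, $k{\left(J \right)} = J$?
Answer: $-3934$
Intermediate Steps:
$o = -3940$ ($o = - 4 \left(-947 + 1932\right) = \left(-4\right) 985 = -3940$)
$o + k{\left(b{\left(6,5 \right)} \right)} = -3940 + 6 = -3934$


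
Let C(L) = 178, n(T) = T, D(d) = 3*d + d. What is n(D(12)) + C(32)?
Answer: 226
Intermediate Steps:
D(d) = 4*d
n(D(12)) + C(32) = 4*12 + 178 = 48 + 178 = 226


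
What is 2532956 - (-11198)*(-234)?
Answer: -87376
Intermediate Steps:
2532956 - (-11198)*(-234) = 2532956 - 1*2620332 = 2532956 - 2620332 = -87376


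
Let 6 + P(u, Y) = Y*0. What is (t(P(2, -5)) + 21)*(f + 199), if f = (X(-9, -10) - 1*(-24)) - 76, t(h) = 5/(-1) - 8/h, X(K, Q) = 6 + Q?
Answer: 7436/3 ≈ 2478.7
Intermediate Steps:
P(u, Y) = -6 (P(u, Y) = -6 + Y*0 = -6 + 0 = -6)
t(h) = -5 - 8/h (t(h) = 5*(-1) - 8/h = -5 - 8/h)
f = -56 (f = ((6 - 10) - 1*(-24)) - 76 = (-4 + 24) - 76 = 20 - 76 = -56)
(t(P(2, -5)) + 21)*(f + 199) = ((-5 - 8/(-6)) + 21)*(-56 + 199) = ((-5 - 8*(-1/6)) + 21)*143 = ((-5 + 4/3) + 21)*143 = (-11/3 + 21)*143 = (52/3)*143 = 7436/3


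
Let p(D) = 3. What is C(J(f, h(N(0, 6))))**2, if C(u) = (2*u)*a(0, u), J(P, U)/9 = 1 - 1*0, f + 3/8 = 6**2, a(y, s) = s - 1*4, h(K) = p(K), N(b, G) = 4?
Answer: 8100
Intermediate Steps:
h(K) = 3
a(y, s) = -4 + s (a(y, s) = s - 4 = -4 + s)
f = 285/8 (f = -3/8 + 6**2 = -3/8 + 36 = 285/8 ≈ 35.625)
J(P, U) = 9 (J(P, U) = 9*(1 - 1*0) = 9*(1 + 0) = 9*1 = 9)
C(u) = 2*u*(-4 + u) (C(u) = (2*u)*(-4 + u) = 2*u*(-4 + u))
C(J(f, h(N(0, 6))))**2 = (2*9*(-4 + 9))**2 = (2*9*5)**2 = 90**2 = 8100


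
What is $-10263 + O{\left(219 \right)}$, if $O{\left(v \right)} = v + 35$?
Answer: $-10009$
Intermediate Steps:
$O{\left(v \right)} = 35 + v$
$-10263 + O{\left(219 \right)} = -10263 + \left(35 + 219\right) = -10263 + 254 = -10009$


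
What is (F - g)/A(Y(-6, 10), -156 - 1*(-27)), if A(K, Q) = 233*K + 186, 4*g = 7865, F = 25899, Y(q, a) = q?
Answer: -95731/4848 ≈ -19.746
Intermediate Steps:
g = 7865/4 (g = (¼)*7865 = 7865/4 ≈ 1966.3)
A(K, Q) = 186 + 233*K
(F - g)/A(Y(-6, 10), -156 - 1*(-27)) = (25899 - 1*7865/4)/(186 + 233*(-6)) = (25899 - 7865/4)/(186 - 1398) = (95731/4)/(-1212) = (95731/4)*(-1/1212) = -95731/4848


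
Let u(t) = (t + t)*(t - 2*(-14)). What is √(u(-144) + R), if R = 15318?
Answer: 3*√5414 ≈ 220.74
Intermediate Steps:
u(t) = 2*t*(28 + t) (u(t) = (2*t)*(t + 28) = (2*t)*(28 + t) = 2*t*(28 + t))
√(u(-144) + R) = √(2*(-144)*(28 - 144) + 15318) = √(2*(-144)*(-116) + 15318) = √(33408 + 15318) = √48726 = 3*√5414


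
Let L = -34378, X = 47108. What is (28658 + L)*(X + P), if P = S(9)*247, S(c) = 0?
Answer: -269457760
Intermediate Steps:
P = 0 (P = 0*247 = 0)
(28658 + L)*(X + P) = (28658 - 34378)*(47108 + 0) = -5720*47108 = -269457760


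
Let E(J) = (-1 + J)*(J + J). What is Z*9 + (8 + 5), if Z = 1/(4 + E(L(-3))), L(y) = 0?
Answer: 61/4 ≈ 15.250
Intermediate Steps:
E(J) = 2*J*(-1 + J) (E(J) = (-1 + J)*(2*J) = 2*J*(-1 + J))
Z = ¼ (Z = 1/(4 + 2*0*(-1 + 0)) = 1/(4 + 2*0*(-1)) = 1/(4 + 0) = 1/4 = ¼ ≈ 0.25000)
Z*9 + (8 + 5) = (¼)*9 + (8 + 5) = 9/4 + 13 = 61/4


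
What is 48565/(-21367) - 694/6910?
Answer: -175206424/73822985 ≈ -2.3733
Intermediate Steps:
48565/(-21367) - 694/6910 = 48565*(-1/21367) - 694*1/6910 = -48565/21367 - 347/3455 = -175206424/73822985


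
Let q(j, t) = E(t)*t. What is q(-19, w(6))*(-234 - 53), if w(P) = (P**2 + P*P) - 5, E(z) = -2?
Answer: 38458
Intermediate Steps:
w(P) = -5 + 2*P**2 (w(P) = (P**2 + P**2) - 5 = 2*P**2 - 5 = -5 + 2*P**2)
q(j, t) = -2*t
q(-19, w(6))*(-234 - 53) = (-2*(-5 + 2*6**2))*(-234 - 53) = -2*(-5 + 2*36)*(-287) = -2*(-5 + 72)*(-287) = -2*67*(-287) = -134*(-287) = 38458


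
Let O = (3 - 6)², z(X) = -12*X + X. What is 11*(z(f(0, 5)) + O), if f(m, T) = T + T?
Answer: -1111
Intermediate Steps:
f(m, T) = 2*T
z(X) = -11*X
O = 9 (O = (-3)² = 9)
11*(z(f(0, 5)) + O) = 11*(-22*5 + 9) = 11*(-11*10 + 9) = 11*(-110 + 9) = 11*(-101) = -1111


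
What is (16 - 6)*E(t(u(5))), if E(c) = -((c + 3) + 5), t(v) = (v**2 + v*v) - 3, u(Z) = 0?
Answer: -50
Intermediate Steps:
t(v) = -3 + 2*v**2 (t(v) = (v**2 + v**2) - 3 = 2*v**2 - 3 = -3 + 2*v**2)
E(c) = -8 - c (E(c) = -((3 + c) + 5) = -(8 + c) = -8 - c)
(16 - 6)*E(t(u(5))) = (16 - 6)*(-8 - (-3 + 2*0**2)) = 10*(-8 - (-3 + 2*0)) = 10*(-8 - (-3 + 0)) = 10*(-8 - 1*(-3)) = 10*(-8 + 3) = 10*(-5) = -50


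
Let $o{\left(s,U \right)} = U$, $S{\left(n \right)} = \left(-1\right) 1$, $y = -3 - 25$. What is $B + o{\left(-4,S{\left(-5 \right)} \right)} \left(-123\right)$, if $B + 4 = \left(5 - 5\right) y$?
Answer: $119$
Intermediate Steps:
$y = -28$ ($y = -3 - 25 = -28$)
$S{\left(n \right)} = -1$
$B = -4$ ($B = -4 + \left(5 - 5\right) \left(-28\right) = -4 + 0 \left(-28\right) = -4 + 0 = -4$)
$B + o{\left(-4,S{\left(-5 \right)} \right)} \left(-123\right) = -4 - -123 = -4 + 123 = 119$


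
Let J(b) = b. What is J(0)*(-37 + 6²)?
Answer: 0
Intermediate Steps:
J(0)*(-37 + 6²) = 0*(-37 + 6²) = 0*(-37 + 36) = 0*(-1) = 0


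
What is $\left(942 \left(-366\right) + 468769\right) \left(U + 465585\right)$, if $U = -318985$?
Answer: $18177960200$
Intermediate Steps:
$\left(942 \left(-366\right) + 468769\right) \left(U + 465585\right) = \left(942 \left(-366\right) + 468769\right) \left(-318985 + 465585\right) = \left(-344772 + 468769\right) 146600 = 123997 \cdot 146600 = 18177960200$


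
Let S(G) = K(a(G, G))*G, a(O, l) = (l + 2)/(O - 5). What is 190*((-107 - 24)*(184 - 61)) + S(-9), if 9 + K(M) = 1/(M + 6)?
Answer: -39798075/13 ≈ -3.0614e+6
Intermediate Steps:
a(O, l) = (2 + l)/(-5 + O)
K(M) = -9 + 1/(6 + M) (K(M) = -9 + 1/(M + 6) = -9 + 1/(6 + M))
S(G) = G*(-53 - 9*(2 + G)/(-5 + G))/(6 + (2 + G)/(-5 + G)) (S(G) = ((-53 - 9*(2 + G)/(-5 + G))/(6 + (2 + G)/(-5 + G)))*G = G*(-53 - 9*(2 + G)/(-5 + G))/(6 + (2 + G)/(-5 + G)))
190*((-107 - 24)*(184 - 61)) + S(-9) = 190*((-107 - 24)*(184 - 61)) + (⅐)*(-9)*(247 - 62*(-9))/(-4 - 9) = 190*(-131*123) + (⅐)*(-9)*(247 + 558)/(-13) = 190*(-16113) + (⅐)*(-9)*(-1/13)*805 = -3061470 + 1035/13 = -39798075/13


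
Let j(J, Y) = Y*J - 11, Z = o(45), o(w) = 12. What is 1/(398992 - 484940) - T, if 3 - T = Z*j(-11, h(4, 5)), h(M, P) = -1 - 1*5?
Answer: 56467835/85948 ≈ 657.00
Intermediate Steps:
Z = 12
h(M, P) = -6 (h(M, P) = -1 - 5 = -6)
j(J, Y) = -11 + J*Y (j(J, Y) = J*Y - 11 = -11 + J*Y)
T = -657 (T = 3 - 12*(-11 - 11*(-6)) = 3 - 12*(-11 + 66) = 3 - 12*55 = 3 - 1*660 = 3 - 660 = -657)
1/(398992 - 484940) - T = 1/(398992 - 484940) - 1*(-657) = 1/(-85948) + 657 = -1/85948 + 657 = 56467835/85948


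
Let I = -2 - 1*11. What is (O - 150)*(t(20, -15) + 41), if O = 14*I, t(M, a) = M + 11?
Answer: -23904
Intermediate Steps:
I = -13 (I = -2 - 11 = -13)
t(M, a) = 11 + M
O = -182 (O = 14*(-13) = -182)
(O - 150)*(t(20, -15) + 41) = (-182 - 150)*((11 + 20) + 41) = -332*(31 + 41) = -332*72 = -23904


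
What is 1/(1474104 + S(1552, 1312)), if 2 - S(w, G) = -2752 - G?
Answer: 1/1478170 ≈ 6.7651e-7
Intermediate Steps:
S(w, G) = 2754 + G (S(w, G) = 2 - (-2752 - G) = 2 + (2752 + G) = 2754 + G)
1/(1474104 + S(1552, 1312)) = 1/(1474104 + (2754 + 1312)) = 1/(1474104 + 4066) = 1/1478170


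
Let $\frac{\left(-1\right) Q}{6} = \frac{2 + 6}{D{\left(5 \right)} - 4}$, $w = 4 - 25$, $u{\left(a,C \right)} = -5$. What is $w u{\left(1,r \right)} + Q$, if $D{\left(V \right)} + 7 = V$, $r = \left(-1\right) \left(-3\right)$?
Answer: $113$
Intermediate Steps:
$r = 3$
$D{\left(V \right)} = -7 + V$
$w = -21$ ($w = 4 - 25 = -21$)
$Q = 8$ ($Q = - 6 \frac{2 + 6}{\left(-7 + 5\right) - 4} = - 6 \frac{8}{-2 - 4} = - 6 \frac{8}{-6} = - 6 \cdot 8 \left(- \frac{1}{6}\right) = \left(-6\right) \left(- \frac{4}{3}\right) = 8$)
$w u{\left(1,r \right)} + Q = \left(-21\right) \left(-5\right) + 8 = 105 + 8 = 113$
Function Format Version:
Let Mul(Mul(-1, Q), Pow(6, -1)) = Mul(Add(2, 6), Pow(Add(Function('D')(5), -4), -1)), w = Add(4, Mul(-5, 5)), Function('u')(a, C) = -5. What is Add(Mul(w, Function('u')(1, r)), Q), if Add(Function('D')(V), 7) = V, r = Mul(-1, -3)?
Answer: 113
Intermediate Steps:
r = 3
Function('D')(V) = Add(-7, V)
w = -21 (w = Add(4, -25) = -21)
Q = 8 (Q = Mul(-6, Mul(Add(2, 6), Pow(Add(Add(-7, 5), -4), -1))) = Mul(-6, Mul(8, Pow(Add(-2, -4), -1))) = Mul(-6, Mul(8, Pow(-6, -1))) = Mul(-6, Mul(8, Rational(-1, 6))) = Mul(-6, Rational(-4, 3)) = 8)
Add(Mul(w, Function('u')(1, r)), Q) = Add(Mul(-21, -5), 8) = Add(105, 8) = 113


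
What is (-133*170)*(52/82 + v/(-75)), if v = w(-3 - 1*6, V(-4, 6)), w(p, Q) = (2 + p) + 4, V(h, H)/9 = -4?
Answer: -3124702/205 ≈ -15242.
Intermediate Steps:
V(h, H) = -36 (V(h, H) = 9*(-4) = -36)
w(p, Q) = 6 + p
v = -3 (v = 6 + (-3 - 1*6) = 6 + (-3 - 6) = 6 - 9 = -3)
(-133*170)*(52/82 + v/(-75)) = (-133*170)*(52/82 - 3/(-75)) = -22610*(52*(1/82) - 3*(-1/75)) = -22610*(26/41 + 1/25) = -22610*691/1025 = -3124702/205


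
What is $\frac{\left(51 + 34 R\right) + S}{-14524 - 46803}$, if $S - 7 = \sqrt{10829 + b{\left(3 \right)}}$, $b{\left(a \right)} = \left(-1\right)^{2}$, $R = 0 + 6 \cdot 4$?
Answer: $- \frac{874}{61327} - \frac{19 \sqrt{30}}{61327} \approx -0.015948$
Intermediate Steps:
$R = 24$ ($R = 0 + 24 = 24$)
$b{\left(a \right)} = 1$
$S = 7 + 19 \sqrt{30}$ ($S = 7 + \sqrt{10829 + 1} = 7 + \sqrt{10830} = 7 + 19 \sqrt{30} \approx 111.07$)
$\frac{\left(51 + 34 R\right) + S}{-14524 - 46803} = \frac{\left(51 + 34 \cdot 24\right) + \left(7 + 19 \sqrt{30}\right)}{-14524 - 46803} = \frac{\left(51 + 816\right) + \left(7 + 19 \sqrt{30}\right)}{-61327} = \left(867 + \left(7 + 19 \sqrt{30}\right)\right) \left(- \frac{1}{61327}\right) = \left(874 + 19 \sqrt{30}\right) \left(- \frac{1}{61327}\right) = - \frac{874}{61327} - \frac{19 \sqrt{30}}{61327}$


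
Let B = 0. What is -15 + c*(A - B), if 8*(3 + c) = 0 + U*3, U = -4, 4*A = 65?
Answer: -705/8 ≈ -88.125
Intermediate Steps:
A = 65/4 (A = (1/4)*65 = 65/4 ≈ 16.250)
c = -9/2 (c = -3 + (0 - 4*3)/8 = -3 + (0 - 12)/8 = -3 + (1/8)*(-12) = -3 - 3/2 = -9/2 ≈ -4.5000)
-15 + c*(A - B) = -15 - 9*(65/4 - 1*0)/2 = -15 - 9*(65/4 + 0)/2 = -15 - 9/2*65/4 = -15 - 585/8 = -705/8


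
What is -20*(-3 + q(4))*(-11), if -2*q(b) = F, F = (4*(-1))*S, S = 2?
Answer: 220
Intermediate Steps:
F = -8 (F = (4*(-1))*2 = -4*2 = -8)
q(b) = 4 (q(b) = -½*(-8) = 4)
-20*(-3 + q(4))*(-11) = -20*(-3 + 4)*(-11) = -20*(-11) = 220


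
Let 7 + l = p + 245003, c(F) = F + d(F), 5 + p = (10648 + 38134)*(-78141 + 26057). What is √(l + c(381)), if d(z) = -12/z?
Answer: 2*I*√10243996915318/127 ≈ 50404.0*I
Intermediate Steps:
p = -2540761693 (p = -5 + (10648 + 38134)*(-78141 + 26057) = -5 + 48782*(-52084) = -5 - 2540761688 = -2540761693)
c(F) = F - 12/F
l = -2540516697 (l = -7 + (-2540761693 + 245003) = -7 - 2540516690 = -2540516697)
√(l + c(381)) = √(-2540516697 + (381 - 12/381)) = √(-2540516697 + (381 - 12*1/381)) = √(-2540516697 + (381 - 4/127)) = √(-2540516697 + 48383/127) = √(-322645572136/127) = 2*I*√10243996915318/127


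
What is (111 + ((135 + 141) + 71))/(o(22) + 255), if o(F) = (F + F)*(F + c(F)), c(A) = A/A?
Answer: 458/1267 ≈ 0.36148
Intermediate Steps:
c(A) = 1
o(F) = 2*F*(1 + F) (o(F) = (F + F)*(F + 1) = (2*F)*(1 + F) = 2*F*(1 + F))
(111 + ((135 + 141) + 71))/(o(22) + 255) = (111 + ((135 + 141) + 71))/(2*22*(1 + 22) + 255) = (111 + (276 + 71))/(2*22*23 + 255) = (111 + 347)/(1012 + 255) = 458/1267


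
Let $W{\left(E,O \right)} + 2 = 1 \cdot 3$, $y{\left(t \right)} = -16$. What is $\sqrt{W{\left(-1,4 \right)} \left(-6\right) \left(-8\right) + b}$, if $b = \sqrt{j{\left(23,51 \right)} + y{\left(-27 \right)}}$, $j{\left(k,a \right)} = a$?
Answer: $\sqrt{48 + \sqrt{35}} \approx 7.3428$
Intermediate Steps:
$W{\left(E,O \right)} = 1$ ($W{\left(E,O \right)} = -2 + 1 \cdot 3 = -2 + 3 = 1$)
$b = \sqrt{35}$ ($b = \sqrt{51 - 16} = \sqrt{35} \approx 5.9161$)
$\sqrt{W{\left(-1,4 \right)} \left(-6\right) \left(-8\right) + b} = \sqrt{1 \left(-6\right) \left(-8\right) + \sqrt{35}} = \sqrt{\left(-6\right) \left(-8\right) + \sqrt{35}} = \sqrt{48 + \sqrt{35}}$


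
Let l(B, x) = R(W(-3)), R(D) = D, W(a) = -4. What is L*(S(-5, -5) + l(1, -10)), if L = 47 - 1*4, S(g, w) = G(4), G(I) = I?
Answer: 0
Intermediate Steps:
S(g, w) = 4
l(B, x) = -4
L = 43 (L = 47 - 4 = 43)
L*(S(-5, -5) + l(1, -10)) = 43*(4 - 4) = 43*0 = 0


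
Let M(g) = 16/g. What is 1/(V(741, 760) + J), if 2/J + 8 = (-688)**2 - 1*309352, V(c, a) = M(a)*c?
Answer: 409960/6395381 ≈ 0.064103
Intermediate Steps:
V(c, a) = 16*c/a (V(c, a) = (16/a)*c = 16*c/a)
J = 1/81992 (J = 2/(-8 + ((-688)**2 - 1*309352)) = 2/(-8 + (473344 - 309352)) = 2/(-8 + 163992) = 2/163984 = 2*(1/163984) = 1/81992 ≈ 1.2196e-5)
1/(V(741, 760) + J) = 1/(16*741/760 + 1/81992) = 1/(16*741*(1/760) + 1/81992) = 1/(78/5 + 1/81992) = 1/(6395381/409960) = 409960/6395381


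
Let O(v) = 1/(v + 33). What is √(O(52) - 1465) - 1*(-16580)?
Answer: 16580 + 6*I*√294015/85 ≈ 16580.0 + 38.275*I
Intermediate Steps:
O(v) = 1/(33 + v)
√(O(52) - 1465) - 1*(-16580) = √(1/(33 + 52) - 1465) - 1*(-16580) = √(1/85 - 1465) + 16580 = √(-124524/85) + 16580 = 6*I*√294015/85 + 16580 = 16580 + 6*I*√294015/85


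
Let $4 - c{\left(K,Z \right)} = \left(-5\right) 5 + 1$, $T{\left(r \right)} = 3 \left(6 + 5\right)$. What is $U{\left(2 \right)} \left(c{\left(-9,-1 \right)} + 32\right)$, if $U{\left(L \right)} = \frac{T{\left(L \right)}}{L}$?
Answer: $990$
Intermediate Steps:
$T{\left(r \right)} = 33$ ($T{\left(r \right)} = 3 \cdot 11 = 33$)
$c{\left(K,Z \right)} = 28$ ($c{\left(K,Z \right)} = 4 - \left(\left(-5\right) 5 + 1\right) = 4 - \left(-25 + 1\right) = 4 - -24 = 4 + 24 = 28$)
$U{\left(L \right)} = \frac{33}{L}$
$U{\left(2 \right)} \left(c{\left(-9,-1 \right)} + 32\right) = \frac{33}{2} \left(28 + 32\right) = 33 \cdot \frac{1}{2} \cdot 60 = \frac{33}{2} \cdot 60 = 990$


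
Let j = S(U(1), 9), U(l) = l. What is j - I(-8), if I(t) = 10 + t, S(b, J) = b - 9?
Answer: -10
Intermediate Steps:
S(b, J) = -9 + b
j = -8 (j = -9 + 1 = -8)
j - I(-8) = -8 - (10 - 8) = -8 - 1*2 = -8 - 2 = -10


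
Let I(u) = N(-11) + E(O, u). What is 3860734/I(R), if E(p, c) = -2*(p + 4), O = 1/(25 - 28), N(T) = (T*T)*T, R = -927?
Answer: -11582202/4015 ≈ -2884.7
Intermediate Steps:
N(T) = T³ (N(T) = T²*T = T³)
O = -⅓ (O = 1/(-3) = -⅓ ≈ -0.33333)
E(p, c) = -8 - 2*p (E(p, c) = -2*(4 + p) = -8 - 2*p)
I(u) = -4015/3 (I(u) = (-11)³ + (-8 - 2*(-⅓)) = -1331 + (-8 + ⅔) = -1331 - 22/3 = -4015/3)
3860734/I(R) = 3860734/(-4015/3) = 3860734*(-3/4015) = -11582202/4015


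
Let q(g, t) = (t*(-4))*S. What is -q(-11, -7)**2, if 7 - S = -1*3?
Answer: -78400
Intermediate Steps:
S = 10 (S = 7 - (-1)*3 = 7 - 1*(-3) = 7 + 3 = 10)
q(g, t) = -40*t (q(g, t) = (t*(-4))*10 = -4*t*10 = -40*t)
-q(-11, -7)**2 = -(-40*(-7))**2 = -1*280**2 = -1*78400 = -78400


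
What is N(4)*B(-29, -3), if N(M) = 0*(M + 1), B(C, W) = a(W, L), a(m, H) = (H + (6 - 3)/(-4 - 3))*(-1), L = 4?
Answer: 0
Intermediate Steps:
a(m, H) = 3/7 - H (a(m, H) = (H + 3/(-7))*(-1) = (H + 3*(-⅐))*(-1) = (H - 3/7)*(-1) = (-3/7 + H)*(-1) = 3/7 - H)
B(C, W) = -25/7 (B(C, W) = 3/7 - 1*4 = 3/7 - 4 = -25/7)
N(M) = 0 (N(M) = 0*(1 + M) = 0)
N(4)*B(-29, -3) = 0*(-25/7) = 0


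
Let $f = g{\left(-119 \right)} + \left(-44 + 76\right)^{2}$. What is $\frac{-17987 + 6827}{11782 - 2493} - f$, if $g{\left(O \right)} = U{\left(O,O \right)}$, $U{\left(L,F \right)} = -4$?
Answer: $- \frac{9485940}{9289} \approx -1021.2$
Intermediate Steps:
$g{\left(O \right)} = -4$
$f = 1020$ ($f = -4 + \left(-44 + 76\right)^{2} = -4 + 32^{2} = -4 + 1024 = 1020$)
$\frac{-17987 + 6827}{11782 - 2493} - f = \frac{-17987 + 6827}{11782 - 2493} - 1020 = - \frac{11160}{9289} - 1020 = - \frac{9485940}{9289}$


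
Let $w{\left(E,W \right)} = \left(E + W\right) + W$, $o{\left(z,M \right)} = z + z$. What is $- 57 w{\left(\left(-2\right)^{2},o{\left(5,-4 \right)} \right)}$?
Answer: $-1368$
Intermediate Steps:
$o{\left(z,M \right)} = 2 z$
$w{\left(E,W \right)} = E + 2 W$
$- 57 w{\left(\left(-2\right)^{2},o{\left(5,-4 \right)} \right)} = - 57 \left(\left(-2\right)^{2} + 2 \cdot 2 \cdot 5\right) = - 57 \left(4 + 2 \cdot 10\right) = - 57 \left(4 + 20\right) = \left(-57\right) 24 = -1368$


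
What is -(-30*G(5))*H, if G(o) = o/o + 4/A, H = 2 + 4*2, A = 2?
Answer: 900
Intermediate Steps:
H = 10 (H = 2 + 8 = 10)
G(o) = 3 (G(o) = o/o + 4/2 = 1 + 4*(1/2) = 1 + 2 = 3)
-(-30*G(5))*H = -(-30*3)*10 = -(-90)*10 = -1*(-900) = 900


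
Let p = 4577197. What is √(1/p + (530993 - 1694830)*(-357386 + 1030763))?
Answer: 2*I*√4104777832409652856373486/4577197 ≈ 8.8527e+5*I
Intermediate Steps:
√(1/p + (530993 - 1694830)*(-357386 + 1030763)) = √(1/4577197 + (530993 - 1694830)*(-357386 + 1030763)) = √(1/4577197 - 1163837*673377) = √(1/4577197 - 783701067549) = √(-3587154175282080152/4577197) = 2*I*√4104777832409652856373486/4577197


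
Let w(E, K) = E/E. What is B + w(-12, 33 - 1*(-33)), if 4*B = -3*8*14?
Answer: -83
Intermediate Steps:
w(E, K) = 1
B = -84 (B = (-3*8*14)/4 = (-24*14)/4 = (1/4)*(-336) = -84)
B + w(-12, 33 - 1*(-33)) = -84 + 1 = -83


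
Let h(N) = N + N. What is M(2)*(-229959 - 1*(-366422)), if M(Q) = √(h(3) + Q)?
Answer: 272926*√2 ≈ 3.8598e+5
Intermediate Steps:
h(N) = 2*N
M(Q) = √(6 + Q) (M(Q) = √(2*3 + Q) = √(6 + Q))
M(2)*(-229959 - 1*(-366422)) = √(6 + 2)*(-229959 - 1*(-366422)) = √8*(-229959 + 366422) = (2*√2)*136463 = 272926*√2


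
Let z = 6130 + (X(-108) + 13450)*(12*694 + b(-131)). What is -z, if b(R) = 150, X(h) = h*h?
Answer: -212922622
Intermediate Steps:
X(h) = h²
z = 212922622 (z = 6130 + ((-108)² + 13450)*(12*694 + 150) = 6130 + (11664 + 13450)*(8328 + 150) = 6130 + 25114*8478 = 6130 + 212916492 = 212922622)
-z = -1*212922622 = -212922622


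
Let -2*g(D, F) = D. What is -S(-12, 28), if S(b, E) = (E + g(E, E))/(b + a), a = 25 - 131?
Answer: 7/59 ≈ 0.11864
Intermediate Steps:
g(D, F) = -D/2
a = -106
S(b, E) = E/(2*(-106 + b)) (S(b, E) = (E - E/2)/(b - 106) = (E/2)/(-106 + b) = E/(2*(-106 + b)))
-S(-12, 28) = -28/(2*(-106 - 12)) = -28/(2*(-118)) = -28*(-1)/(2*118) = -1*(-7/59) = 7/59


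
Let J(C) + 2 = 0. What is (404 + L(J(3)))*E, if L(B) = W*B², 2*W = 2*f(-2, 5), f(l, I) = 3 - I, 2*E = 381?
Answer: 75438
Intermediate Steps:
E = 381/2 (E = (½)*381 = 381/2 ≈ 190.50)
J(C) = -2 (J(C) = -2 + 0 = -2)
W = -2 (W = (2*(3 - 1*5))/2 = (2*(3 - 5))/2 = (2*(-2))/2 = (½)*(-4) = -2)
L(B) = -2*B²
(404 + L(J(3)))*E = (404 - 2*(-2)²)*(381/2) = (404 - 2*4)*(381/2) = (404 - 8)*(381/2) = 396*(381/2) = 75438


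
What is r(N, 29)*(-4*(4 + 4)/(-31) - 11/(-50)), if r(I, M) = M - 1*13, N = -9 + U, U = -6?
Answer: 15528/775 ≈ 20.036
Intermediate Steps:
N = -15 (N = -9 - 6 = -15)
r(I, M) = -13 + M (r(I, M) = M - 13 = -13 + M)
r(N, 29)*(-4*(4 + 4)/(-31) - 11/(-50)) = (-13 + 29)*(-4*(4 + 4)/(-31) - 11/(-50)) = 16*(-4*8*(-1/31) - 11*(-1/50)) = 16*(-32*(-1/31) + 11/50) = 16*(32/31 + 11/50) = 16*(1941/1550) = 15528/775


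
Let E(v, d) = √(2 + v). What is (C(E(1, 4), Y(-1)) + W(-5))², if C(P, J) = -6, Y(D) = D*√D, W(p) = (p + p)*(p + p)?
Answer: 8836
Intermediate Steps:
W(p) = 4*p² (W(p) = (2*p)*(2*p) = 4*p²)
Y(D) = D^(3/2)
(C(E(1, 4), Y(-1)) + W(-5))² = (-6 + 4*(-5)²)² = (-6 + 4*25)² = (-6 + 100)² = 94² = 8836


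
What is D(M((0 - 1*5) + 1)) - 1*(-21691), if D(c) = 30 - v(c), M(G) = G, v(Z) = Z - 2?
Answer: 21727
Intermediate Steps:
v(Z) = -2 + Z
D(c) = 32 - c (D(c) = 30 - (-2 + c) = 30 + (2 - c) = 32 - c)
D(M((0 - 1*5) + 1)) - 1*(-21691) = (32 - ((0 - 1*5) + 1)) - 1*(-21691) = (32 - ((0 - 5) + 1)) + 21691 = (32 - (-5 + 1)) + 21691 = (32 - 1*(-4)) + 21691 = (32 + 4) + 21691 = 36 + 21691 = 21727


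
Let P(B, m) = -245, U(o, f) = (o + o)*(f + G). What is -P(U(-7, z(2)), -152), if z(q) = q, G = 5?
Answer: 245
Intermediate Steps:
U(o, f) = 2*o*(5 + f) (U(o, f) = (o + o)*(f + 5) = (2*o)*(5 + f) = 2*o*(5 + f))
-P(U(-7, z(2)), -152) = -1*(-245) = 245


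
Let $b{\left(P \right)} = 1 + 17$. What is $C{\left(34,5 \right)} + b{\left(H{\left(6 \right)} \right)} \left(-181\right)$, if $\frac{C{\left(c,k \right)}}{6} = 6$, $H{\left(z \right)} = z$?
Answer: $-3222$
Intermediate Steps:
$b{\left(P \right)} = 18$
$C{\left(c,k \right)} = 36$ ($C{\left(c,k \right)} = 6 \cdot 6 = 36$)
$C{\left(34,5 \right)} + b{\left(H{\left(6 \right)} \right)} \left(-181\right) = 36 + 18 \left(-181\right) = 36 - 3258 = -3222$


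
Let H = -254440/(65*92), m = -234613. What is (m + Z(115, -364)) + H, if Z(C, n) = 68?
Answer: -70141677/299 ≈ -2.3459e+5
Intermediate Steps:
H = -12722/299 (H = -254440/5980 = -254440*1/5980 = -12722/299 ≈ -42.548)
(m + Z(115, -364)) + H = (-234613 + 68) - 12722/299 = -234545 - 12722/299 = -70141677/299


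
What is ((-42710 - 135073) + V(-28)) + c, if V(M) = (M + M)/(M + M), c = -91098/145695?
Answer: -8634013196/48565 ≈ -1.7778e+5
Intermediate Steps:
c = -30366/48565 (c = -91098*1/145695 = -30366/48565 ≈ -0.62527)
V(M) = 1 (V(M) = (2*M)/((2*M)) = (2*M)*(1/(2*M)) = 1)
((-42710 - 135073) + V(-28)) + c = ((-42710 - 135073) + 1) - 30366/48565 = (-177783 + 1) - 30366/48565 = -177782 - 30366/48565 = -8634013196/48565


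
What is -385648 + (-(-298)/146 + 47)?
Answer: -28148724/73 ≈ -3.8560e+5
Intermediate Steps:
-385648 + (-(-298)/146 + 47) = -385648 + (-298*(-1/146) + 47) = -385648 + (149/73 + 47) = -385648 + 3580/73 = -28148724/73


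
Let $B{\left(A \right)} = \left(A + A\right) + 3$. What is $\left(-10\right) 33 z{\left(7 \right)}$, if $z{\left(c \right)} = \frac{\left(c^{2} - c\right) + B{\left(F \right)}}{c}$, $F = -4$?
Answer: $- \frac{12210}{7} \approx -1744.3$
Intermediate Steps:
$B{\left(A \right)} = 3 + 2 A$ ($B{\left(A \right)} = 2 A + 3 = 3 + 2 A$)
$z{\left(c \right)} = \frac{-5 + c^{2} - c}{c}$ ($z{\left(c \right)} = \frac{\left(c^{2} - c\right) + \left(3 + 2 \left(-4\right)\right)}{c} = \frac{\left(c^{2} - c\right) + \left(3 - 8\right)}{c} = \frac{\left(c^{2} - c\right) - 5}{c} = \frac{-5 + c^{2} - c}{c}$)
$\left(-10\right) 33 z{\left(7 \right)} = \left(-10\right) 33 \left(-1 + 7 - \frac{5}{7}\right) = - 330 \left(-1 + 7 - \frac{5}{7}\right) = \left(-330\right) \frac{37}{7} = - \frac{12210}{7}$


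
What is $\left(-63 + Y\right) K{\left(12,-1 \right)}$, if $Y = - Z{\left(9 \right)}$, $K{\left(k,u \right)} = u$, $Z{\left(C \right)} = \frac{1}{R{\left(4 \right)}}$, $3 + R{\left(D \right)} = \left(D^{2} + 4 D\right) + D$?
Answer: $\frac{2080}{33} \approx 63.03$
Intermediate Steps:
$R{\left(D \right)} = -3 + D^{2} + 5 D$ ($R{\left(D \right)} = -3 + \left(\left(D^{2} + 4 D\right) + D\right) = -3 + \left(D^{2} + 5 D\right) = -3 + D^{2} + 5 D$)
$Z{\left(C \right)} = \frac{1}{33}$ ($Z{\left(C \right)} = \frac{1}{-3 + 4^{2} + 5 \cdot 4} = \frac{1}{-3 + 16 + 20} = \frac{1}{33}$)
$Y = - \frac{1}{33}$ ($Y = \left(-1\right) \frac{1}{33} = - \frac{1}{33} \approx -0.030303$)
$\left(-63 + Y\right) K{\left(12,-1 \right)} = \left(-63 - \frac{1}{33}\right) \left(-1\right) = \left(- \frac{2080}{33}\right) \left(-1\right) = \frac{2080}{33}$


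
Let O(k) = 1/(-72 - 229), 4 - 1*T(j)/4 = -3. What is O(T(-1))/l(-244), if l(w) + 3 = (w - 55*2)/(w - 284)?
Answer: 88/61705 ≈ 0.0014261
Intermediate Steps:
T(j) = 28 (T(j) = 16 - 4*(-3) = 16 + 12 = 28)
O(k) = -1/301 (O(k) = 1/(-301) = -1/301)
l(w) = -3 + (-110 + w)/(-284 + w) (l(w) = -3 + (w - 55*2)/(w - 284) = -3 + (w - 110)/(-284 + w) = -3 + (-110 + w)/(-284 + w))
O(T(-1))/l(-244) = -(-284 - 244)/(2*(371 - 1*(-244)))/301 = -(-264/(371 + 244))/301 = -1/(301*(2*(-1/528)*615)) = -1/(301*(-205/88)) = -1/301*(-88/205) = 88/61705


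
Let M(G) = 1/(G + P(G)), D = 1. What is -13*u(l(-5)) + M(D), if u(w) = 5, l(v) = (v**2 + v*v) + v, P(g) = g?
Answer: -129/2 ≈ -64.500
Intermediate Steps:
l(v) = v + 2*v**2 (l(v) = (v**2 + v**2) + v = 2*v**2 + v = v + 2*v**2)
M(G) = 1/(2*G) (M(G) = 1/(G + G) = 1/(2*G))
-13*u(l(-5)) + M(D) = -13*5 + (1/2)/1 = -65 + (1/2)*1 = -65 + 1/2 = -129/2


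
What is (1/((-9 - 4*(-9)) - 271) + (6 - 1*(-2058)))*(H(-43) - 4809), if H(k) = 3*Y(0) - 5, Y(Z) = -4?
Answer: -1215222995/122 ≈ -9.9608e+6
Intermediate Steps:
H(k) = -17 (H(k) = 3*(-4) - 5 = -12 - 5 = -17)
(1/((-9 - 4*(-9)) - 271) + (6 - 1*(-2058)))*(H(-43) - 4809) = (1/((-9 - 4*(-9)) - 271) + (6 - 1*(-2058)))*(-17 - 4809) = (1/((-9 + 36) - 271) + (6 + 2058))*(-4826) = (1/(27 - 271) + 2064)*(-4826) = (1/(-244) + 2064)*(-4826) = (-1/244 + 2064)*(-4826) = (503615/244)*(-4826) = -1215222995/122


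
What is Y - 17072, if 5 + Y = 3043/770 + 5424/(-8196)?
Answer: -8979234741/525910 ≈ -17074.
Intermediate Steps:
Y = -899221/525910 (Y = -5 + (3043/770 + 5424/(-8196)) = -5 + (3043*(1/770) + 5424*(-1/8196)) = -5 + (3043/770 - 452/683) = -5 + 1730329/525910 = -899221/525910 ≈ -1.7098)
Y - 17072 = -899221/525910 - 17072 = -8979234741/525910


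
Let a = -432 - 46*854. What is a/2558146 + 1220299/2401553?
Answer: 1513161463353/3071761600369 ≈ 0.49260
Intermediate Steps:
a = -39716 (a = -432 - 39284 = -39716)
a/2558146 + 1220299/2401553 = -39716/2558146 + 1220299/2401553 = -39716*1/2558146 + 1220299*(1/2401553) = -19858/1279073 + 1220299/2401553 = 1513161463353/3071761600369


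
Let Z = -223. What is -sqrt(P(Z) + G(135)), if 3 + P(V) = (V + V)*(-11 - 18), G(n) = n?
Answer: -sqrt(13066) ≈ -114.31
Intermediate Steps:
P(V) = -3 - 58*V (P(V) = -3 + (V + V)*(-11 - 18) = -3 + (2*V)*(-29) = -3 - 58*V)
-sqrt(P(Z) + G(135)) = -sqrt((-3 - 58*(-223)) + 135) = -sqrt((-3 + 12934) + 135) = -sqrt(12931 + 135) = -sqrt(13066)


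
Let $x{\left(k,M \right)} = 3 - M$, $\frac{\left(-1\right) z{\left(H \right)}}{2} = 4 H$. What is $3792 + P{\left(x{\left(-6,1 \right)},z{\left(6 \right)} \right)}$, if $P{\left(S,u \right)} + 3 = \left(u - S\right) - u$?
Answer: $3787$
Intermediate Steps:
$z{\left(H \right)} = - 8 H$ ($z{\left(H \right)} = - 2 \cdot 4 H = - 8 H$)
$P{\left(S,u \right)} = -3 - S$
$3792 + P{\left(x{\left(-6,1 \right)},z{\left(6 \right)} \right)} = 3792 - \left(6 - 1\right) = 3792 - 5 = 3787$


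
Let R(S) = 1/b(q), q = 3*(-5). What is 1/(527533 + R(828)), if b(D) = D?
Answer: 15/7912994 ≈ 1.8956e-6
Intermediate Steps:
q = -15
R(S) = -1/15 (R(S) = 1/(-15) = -1/15)
1/(527533 + R(828)) = 1/(527533 - 1/15) = 1/(7912994/15) = 15/7912994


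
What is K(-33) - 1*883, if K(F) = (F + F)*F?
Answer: 1295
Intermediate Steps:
K(F) = 2*F**2 (K(F) = (2*F)*F = 2*F**2)
K(-33) - 1*883 = 2*(-33)**2 - 1*883 = 2*1089 - 883 = 2178 - 883 = 1295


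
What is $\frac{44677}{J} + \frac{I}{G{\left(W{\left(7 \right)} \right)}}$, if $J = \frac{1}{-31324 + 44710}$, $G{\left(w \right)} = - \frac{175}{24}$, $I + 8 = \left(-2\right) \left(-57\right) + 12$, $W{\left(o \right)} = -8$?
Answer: $\frac{104658103518}{175} \approx 5.9805 \cdot 10^{8}$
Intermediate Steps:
$I = 118$ ($I = -8 + \left(\left(-2\right) \left(-57\right) + 12\right) = -8 + \left(114 + 12\right) = -8 + 126 = 118$)
$G{\left(w \right)} = - \frac{175}{24}$ ($G{\left(w \right)} = \left(-175\right) \frac{1}{24} = - \frac{175}{24}$)
$J = \frac{1}{13386} \approx 7.4705 \cdot 10^{-5}$
$\frac{44677}{J} + \frac{I}{G{\left(W{\left(7 \right)} \right)}} = 44677 \frac{1}{\frac{1}{13386}} + \frac{118}{- \frac{175}{24}} = 44677 \cdot 13386 + 118 \left(- \frac{24}{175}\right) = 598046322 - \frac{2832}{175} = \frac{104658103518}{175}$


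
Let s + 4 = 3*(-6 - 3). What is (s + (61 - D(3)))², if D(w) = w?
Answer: 729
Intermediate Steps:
s = -31 (s = -4 + 3*(-6 - 3) = -4 + 3*(-9) = -4 - 27 = -31)
(s + (61 - D(3)))² = (-31 + (61 - 1*3))² = (-31 + (61 - 3))² = (-31 + 58)² = 27² = 729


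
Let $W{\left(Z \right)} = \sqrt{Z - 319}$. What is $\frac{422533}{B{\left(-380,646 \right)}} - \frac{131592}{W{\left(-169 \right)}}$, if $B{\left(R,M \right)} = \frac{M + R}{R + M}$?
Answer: $422533 + \frac{32898 i \sqrt{122}}{61} \approx 4.2253 \cdot 10^{5} + 5956.9 i$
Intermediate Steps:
$B{\left(R,M \right)} = 1$ ($B{\left(R,M \right)} = \frac{M + R}{M + R} = 1$)
$W{\left(Z \right)} = \sqrt{-319 + Z}$
$\frac{422533}{B{\left(-380,646 \right)}} - \frac{131592}{W{\left(-169 \right)}} = \frac{422533}{1} - \frac{131592}{\sqrt{-319 - 169}} = 422533 \cdot 1 - \frac{131592}{\sqrt{-488}} = 422533 - \frac{131592}{2 i \sqrt{122}} = 422533 - 131592 \left(- \frac{i \sqrt{122}}{244}\right) = 422533 + \frac{32898 i \sqrt{122}}{61}$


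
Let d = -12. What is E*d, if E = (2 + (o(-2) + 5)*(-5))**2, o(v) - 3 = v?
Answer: -9408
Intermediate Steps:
o(v) = 3 + v
E = 784 (E = (2 + ((3 - 2) + 5)*(-5))**2 = (2 + (1 + 5)*(-5))**2 = (2 + 6*(-5))**2 = (2 - 30)**2 = (-28)**2 = 784)
E*d = 784*(-12) = -9408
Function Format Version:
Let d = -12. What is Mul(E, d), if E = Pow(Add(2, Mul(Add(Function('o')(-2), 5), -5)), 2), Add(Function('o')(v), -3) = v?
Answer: -9408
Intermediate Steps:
Function('o')(v) = Add(3, v)
E = 784 (E = Pow(Add(2, Mul(Add(Add(3, -2), 5), -5)), 2) = Pow(Add(2, Mul(Add(1, 5), -5)), 2) = Pow(Add(2, Mul(6, -5)), 2) = Pow(Add(2, -30), 2) = Pow(-28, 2) = 784)
Mul(E, d) = Mul(784, -12) = -9408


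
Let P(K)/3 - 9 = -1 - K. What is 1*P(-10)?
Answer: 54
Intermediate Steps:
P(K) = 24 - 3*K (P(K) = 27 + 3*(-1 - K) = 27 + (-3 - 3*K) = 24 - 3*K)
1*P(-10) = 1*(24 - 3*(-10)) = 1*(24 + 30) = 1*54 = 54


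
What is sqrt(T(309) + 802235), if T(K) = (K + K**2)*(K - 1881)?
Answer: I*sqrt(149779645) ≈ 12238.0*I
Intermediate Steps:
T(K) = (-1881 + K)*(K + K**2) (T(K) = (K + K**2)*(-1881 + K) = (-1881 + K)*(K + K**2))
sqrt(T(309) + 802235) = sqrt(309*(-1881 + 309**2 - 1880*309) + 802235) = sqrt(309*(-1881 + 95481 - 580920) + 802235) = sqrt(309*(-487320) + 802235) = sqrt(-150581880 + 802235) = sqrt(-149779645) = I*sqrt(149779645)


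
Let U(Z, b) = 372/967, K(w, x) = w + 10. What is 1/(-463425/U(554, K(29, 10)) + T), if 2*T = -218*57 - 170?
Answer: -124/150158277 ≈ -8.2580e-7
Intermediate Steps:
K(w, x) = 10 + w
U(Z, b) = 372/967 (U(Z, b) = 372*(1/967) = 372/967)
T = -6298 (T = (-218*57 - 170)/2 = (-12426 - 170)/2 = (1/2)*(-12596) = -6298)
1/(-463425/U(554, K(29, 10)) + T) = 1/(-463425/372/967 - 6298) = 1/(-463425*967/372 - 6298) = 1/(-149377325/124 - 6298) = 1/(-150158277/124) = -124/150158277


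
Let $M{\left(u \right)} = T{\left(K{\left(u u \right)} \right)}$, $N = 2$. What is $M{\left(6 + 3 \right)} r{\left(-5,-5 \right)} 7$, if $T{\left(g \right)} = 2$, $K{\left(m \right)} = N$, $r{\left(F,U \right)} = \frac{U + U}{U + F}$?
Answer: $14$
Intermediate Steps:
$r{\left(F,U \right)} = \frac{2 U}{F + U}$
$K{\left(m \right)} = 2$
$M{\left(u \right)} = 2$
$M{\left(6 + 3 \right)} r{\left(-5,-5 \right)} 7 = 2 \cdot 2 \left(-5\right) \frac{1}{-5 - 5} \cdot 7 = 2 \cdot 2 \left(-5\right) \frac{1}{-10} \cdot 7 = 2 \cdot 2 \left(-5\right) \left(- \frac{1}{10}\right) 7 = 2 \cdot 1 \cdot 7 = 2 \cdot 7 = 14$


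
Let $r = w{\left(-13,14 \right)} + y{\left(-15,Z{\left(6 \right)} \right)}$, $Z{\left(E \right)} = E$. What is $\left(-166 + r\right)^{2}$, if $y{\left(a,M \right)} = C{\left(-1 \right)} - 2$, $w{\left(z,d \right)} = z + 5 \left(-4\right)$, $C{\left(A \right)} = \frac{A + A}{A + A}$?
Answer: $40000$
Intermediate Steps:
$C{\left(A \right)} = 1$ ($C{\left(A \right)} = \frac{2 A}{2 A} = 2 A \frac{1}{2 A} = 1$)
$w{\left(z,d \right)} = -20 + z$ ($w{\left(z,d \right)} = z - 20 = -20 + z$)
$y{\left(a,M \right)} = -1$ ($y{\left(a,M \right)} = 1 - 2 = -1$)
$r = -34$ ($r = \left(-20 - 13\right) - 1 = -33 - 1 = -34$)
$\left(-166 + r\right)^{2} = \left(-166 - 34\right)^{2} = \left(-200\right)^{2} = 40000$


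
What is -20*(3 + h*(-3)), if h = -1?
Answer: -120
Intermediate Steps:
-20*(3 + h*(-3)) = -20*(3 - 1*(-3)) = -20*(3 + 3) = -20*6 = -120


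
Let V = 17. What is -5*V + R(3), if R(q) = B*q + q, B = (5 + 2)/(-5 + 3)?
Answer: -185/2 ≈ -92.500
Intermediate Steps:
B = -7/2 (B = 7/(-2) = 7*(-½) = -7/2 ≈ -3.5000)
R(q) = -5*q/2 (R(q) = -7*q/2 + q = -5*q/2)
-5*V + R(3) = -5*17 - 5/2*3 = -85 - 15/2 = -185/2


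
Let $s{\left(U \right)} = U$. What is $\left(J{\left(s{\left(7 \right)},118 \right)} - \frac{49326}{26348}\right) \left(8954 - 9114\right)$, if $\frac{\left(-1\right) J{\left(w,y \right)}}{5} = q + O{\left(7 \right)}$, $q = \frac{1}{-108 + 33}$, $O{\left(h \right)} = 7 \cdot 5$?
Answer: $\frac{559016336}{19761} \approx 28289.0$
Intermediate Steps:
$O{\left(h \right)} = 35$
$q = - \frac{1}{75}$ ($q = \frac{1}{-75} = - \frac{1}{75} \approx -0.013333$)
$J{\left(w,y \right)} = - \frac{2624}{15}$ ($J{\left(w,y \right)} = - 5 \left(- \frac{1}{75} + 35\right) = \left(-5\right) \frac{2624}{75} = - \frac{2624}{15}$)
$\left(J{\left(s{\left(7 \right)},118 \right)} - \frac{49326}{26348}\right) \left(8954 - 9114\right) = \left(- \frac{2624}{15} - \frac{49326}{26348}\right) \left(8954 - 9114\right) = \left(- \frac{2624}{15} - \frac{24663}{13174}\right) \left(-160\right) = \left(- \frac{34938521}{197610}\right) \left(-160\right) = \frac{559016336}{19761}$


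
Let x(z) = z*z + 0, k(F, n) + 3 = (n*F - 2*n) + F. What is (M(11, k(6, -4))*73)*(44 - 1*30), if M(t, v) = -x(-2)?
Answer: -4088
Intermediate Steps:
k(F, n) = -3 + F - 2*n + F*n (k(F, n) = -3 + ((n*F - 2*n) + F) = -3 + ((F*n - 2*n) + F) = -3 + ((-2*n + F*n) + F) = -3 + (F - 2*n + F*n) = -3 + F - 2*n + F*n)
x(z) = z² (x(z) = z² + 0 = z²)
M(t, v) = -4 (M(t, v) = -1*(-2)² = -1*4 = -4)
(M(11, k(6, -4))*73)*(44 - 1*30) = (-4*73)*(44 - 1*30) = -292*(44 - 30) = -292*14 = -4088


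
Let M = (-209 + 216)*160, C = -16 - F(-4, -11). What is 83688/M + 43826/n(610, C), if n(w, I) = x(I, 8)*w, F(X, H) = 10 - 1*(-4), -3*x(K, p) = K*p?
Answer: 12915811/170800 ≈ 75.620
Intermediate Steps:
x(K, p) = -K*p/3
F(X, H) = 14 (F(X, H) = 10 + 4 = 14)
C = -30 (C = -16 - 1*14 = -16 - 14 = -30)
n(w, I) = -8*I*w/3 (n(w, I) = (-⅓*I*8)*w = (-8*I/3)*w = -8*I*w/3)
M = 1120 (M = 7*160 = 1120)
83688/M + 43826/n(610, C) = 83688/1120 + 43826/((-8/3*(-30)*610)) = 83688*(1/1120) + 43826/48800 = 10461/140 + 43826*(1/48800) = 10461/140 + 21913/24400 = 12915811/170800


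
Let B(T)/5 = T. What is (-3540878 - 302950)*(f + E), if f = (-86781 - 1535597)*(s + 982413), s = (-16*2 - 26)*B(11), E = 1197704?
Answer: 6106569057235370520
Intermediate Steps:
B(T) = 5*T
s = -3190 (s = (-16*2 - 26)*(5*11) = (-32 - 26)*55 = -58*55 = -3190)
f = -1588669852294 (f = (-86781 - 1535597)*(-3190 + 982413) = -1622378*979223 = -1588669852294)
(-3540878 - 302950)*(f + E) = (-3540878 - 302950)*(-1588669852294 + 1197704) = -3843828*(-1588668654590) = 6106569057235370520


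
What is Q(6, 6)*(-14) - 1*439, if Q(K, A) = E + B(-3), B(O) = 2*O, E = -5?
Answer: -285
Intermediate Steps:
Q(K, A) = -11 (Q(K, A) = -5 + 2*(-3) = -5 - 6 = -11)
Q(6, 6)*(-14) - 1*439 = -11*(-14) - 1*439 = 154 - 439 = -285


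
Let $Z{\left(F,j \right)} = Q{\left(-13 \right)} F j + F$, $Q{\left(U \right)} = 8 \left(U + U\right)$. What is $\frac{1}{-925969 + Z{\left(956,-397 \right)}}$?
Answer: $\frac{1}{78017643} \approx 1.2818 \cdot 10^{-8}$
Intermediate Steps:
$Q{\left(U \right)} = 16 U$ ($Q{\left(U \right)} = 8 \cdot 2 U = 16 U$)
$Z{\left(F,j \right)} = F - 208 F j$ ($Z{\left(F,j \right)} = 16 \left(-13\right) F j + F = - 208 F j + F = F - 208 F j$)
$\frac{1}{-925969 + Z{\left(956,-397 \right)}} = \frac{1}{-925969 + 956 \left(1 - -82576\right)} = \frac{1}{-925969 + 956 \left(1 + 82576\right)} = \frac{1}{-925969 + 956 \cdot 82577} = \frac{1}{-925969 + 78943612} = \frac{1}{78017643}$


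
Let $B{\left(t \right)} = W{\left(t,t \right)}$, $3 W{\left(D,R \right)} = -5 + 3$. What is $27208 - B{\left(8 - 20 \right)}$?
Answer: $\frac{81626}{3} \approx 27209.0$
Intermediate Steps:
$W{\left(D,R \right)} = - \frac{2}{3}$ ($W{\left(D,R \right)} = \frac{-5 + 3}{3} = \frac{1}{3} \left(-2\right) = - \frac{2}{3}$)
$B{\left(t \right)} = - \frac{2}{3}$
$27208 - B{\left(8 - 20 \right)} = 27208 - - \frac{2}{3} = 27208 + \frac{2}{3} = \frac{81626}{3}$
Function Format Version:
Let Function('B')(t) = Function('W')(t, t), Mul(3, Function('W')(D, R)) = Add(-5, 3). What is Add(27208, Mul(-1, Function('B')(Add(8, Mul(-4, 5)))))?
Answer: Rational(81626, 3) ≈ 27209.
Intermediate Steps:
Function('W')(D, R) = Rational(-2, 3) (Function('W')(D, R) = Mul(Rational(1, 3), Add(-5, 3)) = Mul(Rational(1, 3), -2) = Rational(-2, 3))
Function('B')(t) = Rational(-2, 3)
Add(27208, Mul(-1, Function('B')(Add(8, Mul(-4, 5))))) = Add(27208, Mul(-1, Rational(-2, 3))) = Add(27208, Rational(2, 3)) = Rational(81626, 3)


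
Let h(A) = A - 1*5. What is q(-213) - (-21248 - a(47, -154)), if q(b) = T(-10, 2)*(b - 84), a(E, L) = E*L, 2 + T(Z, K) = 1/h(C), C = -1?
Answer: 29307/2 ≈ 14654.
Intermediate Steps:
h(A) = -5 + A (h(A) = A - 5 = -5 + A)
T(Z, K) = -13/6 (T(Z, K) = -2 + 1/(-5 - 1) = -2 + 1/(-6) = -2 - ⅙ = -13/6)
q(b) = 182 - 13*b/6 (q(b) = -13*(b - 84)/6 = -13*(-84 + b)/6 = 182 - 13*b/6)
q(-213) - (-21248 - a(47, -154)) = (182 - 13/6*(-213)) - (-21248 - 47*(-154)) = (182 + 923/2) - (-21248 - 1*(-7238)) = 1287/2 - (-21248 + 7238) = 1287/2 - 1*(-14010) = 1287/2 + 14010 = 29307/2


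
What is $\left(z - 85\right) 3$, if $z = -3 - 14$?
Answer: $-306$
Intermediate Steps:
$z = -17$
$\left(z - 85\right) 3 = \left(-17 - 85\right) 3 = \left(-102\right) 3 = -306$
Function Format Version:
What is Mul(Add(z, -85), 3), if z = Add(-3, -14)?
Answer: -306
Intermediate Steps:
z = -17
Mul(Add(z, -85), 3) = Mul(Add(-17, -85), 3) = Mul(-102, 3) = -306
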